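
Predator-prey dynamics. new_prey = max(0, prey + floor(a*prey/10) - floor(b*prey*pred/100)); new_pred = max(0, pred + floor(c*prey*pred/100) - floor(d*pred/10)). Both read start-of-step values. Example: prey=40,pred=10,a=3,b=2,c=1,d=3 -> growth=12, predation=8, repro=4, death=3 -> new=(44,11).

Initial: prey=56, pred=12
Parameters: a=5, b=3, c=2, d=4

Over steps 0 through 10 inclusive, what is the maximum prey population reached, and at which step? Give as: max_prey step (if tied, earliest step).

Step 1: prey: 56+28-20=64; pred: 12+13-4=21
Step 2: prey: 64+32-40=56; pred: 21+26-8=39
Step 3: prey: 56+28-65=19; pred: 39+43-15=67
Step 4: prey: 19+9-38=0; pred: 67+25-26=66
Step 5: prey: 0+0-0=0; pred: 66+0-26=40
Step 6: prey: 0+0-0=0; pred: 40+0-16=24
Step 7: prey: 0+0-0=0; pred: 24+0-9=15
Step 8: prey: 0+0-0=0; pred: 15+0-6=9
Step 9: prey: 0+0-0=0; pred: 9+0-3=6
Step 10: prey: 0+0-0=0; pred: 6+0-2=4
Max prey = 64 at step 1

Answer: 64 1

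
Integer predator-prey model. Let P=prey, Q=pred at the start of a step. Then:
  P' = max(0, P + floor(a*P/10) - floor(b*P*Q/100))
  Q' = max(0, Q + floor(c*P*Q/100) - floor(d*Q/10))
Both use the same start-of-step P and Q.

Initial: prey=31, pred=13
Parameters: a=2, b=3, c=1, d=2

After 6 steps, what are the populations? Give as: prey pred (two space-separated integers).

Step 1: prey: 31+6-12=25; pred: 13+4-2=15
Step 2: prey: 25+5-11=19; pred: 15+3-3=15
Step 3: prey: 19+3-8=14; pred: 15+2-3=14
Step 4: prey: 14+2-5=11; pred: 14+1-2=13
Step 5: prey: 11+2-4=9; pred: 13+1-2=12
Step 6: prey: 9+1-3=7; pred: 12+1-2=11

Answer: 7 11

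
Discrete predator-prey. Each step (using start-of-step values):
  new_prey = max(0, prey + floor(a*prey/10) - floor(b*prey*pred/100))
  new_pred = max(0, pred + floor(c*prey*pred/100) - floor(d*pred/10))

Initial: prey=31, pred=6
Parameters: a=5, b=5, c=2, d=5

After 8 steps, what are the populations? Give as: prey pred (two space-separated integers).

Answer: 0 12

Derivation:
Step 1: prey: 31+15-9=37; pred: 6+3-3=6
Step 2: prey: 37+18-11=44; pred: 6+4-3=7
Step 3: prey: 44+22-15=51; pred: 7+6-3=10
Step 4: prey: 51+25-25=51; pred: 10+10-5=15
Step 5: prey: 51+25-38=38; pred: 15+15-7=23
Step 6: prey: 38+19-43=14; pred: 23+17-11=29
Step 7: prey: 14+7-20=1; pred: 29+8-14=23
Step 8: prey: 1+0-1=0; pred: 23+0-11=12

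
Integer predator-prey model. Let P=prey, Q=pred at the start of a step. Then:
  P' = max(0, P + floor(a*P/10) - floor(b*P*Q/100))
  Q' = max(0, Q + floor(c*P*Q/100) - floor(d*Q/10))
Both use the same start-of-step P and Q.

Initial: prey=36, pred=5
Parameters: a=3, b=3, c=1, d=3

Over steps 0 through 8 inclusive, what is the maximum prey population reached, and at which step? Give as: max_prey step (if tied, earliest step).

Answer: 61 5

Derivation:
Step 1: prey: 36+10-5=41; pred: 5+1-1=5
Step 2: prey: 41+12-6=47; pred: 5+2-1=6
Step 3: prey: 47+14-8=53; pred: 6+2-1=7
Step 4: prey: 53+15-11=57; pred: 7+3-2=8
Step 5: prey: 57+17-13=61; pred: 8+4-2=10
Step 6: prey: 61+18-18=61; pred: 10+6-3=13
Step 7: prey: 61+18-23=56; pred: 13+7-3=17
Step 8: prey: 56+16-28=44; pred: 17+9-5=21
Max prey = 61 at step 5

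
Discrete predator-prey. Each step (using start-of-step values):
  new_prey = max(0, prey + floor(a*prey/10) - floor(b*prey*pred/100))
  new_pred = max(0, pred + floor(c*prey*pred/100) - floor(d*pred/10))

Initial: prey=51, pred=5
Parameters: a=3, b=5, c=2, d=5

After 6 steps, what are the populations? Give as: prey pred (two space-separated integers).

Step 1: prey: 51+15-12=54; pred: 5+5-2=8
Step 2: prey: 54+16-21=49; pred: 8+8-4=12
Step 3: prey: 49+14-29=34; pred: 12+11-6=17
Step 4: prey: 34+10-28=16; pred: 17+11-8=20
Step 5: prey: 16+4-16=4; pred: 20+6-10=16
Step 6: prey: 4+1-3=2; pred: 16+1-8=9

Answer: 2 9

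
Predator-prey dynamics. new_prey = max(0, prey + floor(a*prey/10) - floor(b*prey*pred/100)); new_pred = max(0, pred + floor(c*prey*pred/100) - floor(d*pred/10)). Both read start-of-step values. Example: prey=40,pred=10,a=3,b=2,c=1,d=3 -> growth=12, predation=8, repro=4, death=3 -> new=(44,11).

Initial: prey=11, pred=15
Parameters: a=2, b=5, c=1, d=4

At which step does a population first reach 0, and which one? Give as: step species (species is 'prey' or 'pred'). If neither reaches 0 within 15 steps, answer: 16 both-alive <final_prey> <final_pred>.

Step 1: prey: 11+2-8=5; pred: 15+1-6=10
Step 2: prey: 5+1-2=4; pred: 10+0-4=6
Step 3: prey: 4+0-1=3; pred: 6+0-2=4
Step 4: prey: 3+0-0=3; pred: 4+0-1=3
Step 5: prey: 3+0-0=3; pred: 3+0-1=2
Step 6: prey: 3+0-0=3; pred: 2+0-0=2
Steps 7-15: state stable at prey=3, pred=2 (no change)
No extinction within 15 steps

Answer: 16 both-alive 3 2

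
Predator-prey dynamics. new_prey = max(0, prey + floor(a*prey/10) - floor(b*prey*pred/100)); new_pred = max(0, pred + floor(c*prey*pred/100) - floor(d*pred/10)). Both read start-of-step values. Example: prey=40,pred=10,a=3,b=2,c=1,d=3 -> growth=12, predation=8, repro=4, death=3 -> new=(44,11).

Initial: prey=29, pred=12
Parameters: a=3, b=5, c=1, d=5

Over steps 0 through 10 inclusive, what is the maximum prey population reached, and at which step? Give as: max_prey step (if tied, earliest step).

Step 1: prey: 29+8-17=20; pred: 12+3-6=9
Step 2: prey: 20+6-9=17; pred: 9+1-4=6
Step 3: prey: 17+5-5=17; pred: 6+1-3=4
Step 4: prey: 17+5-3=19; pred: 4+0-2=2
Step 5: prey: 19+5-1=23; pred: 2+0-1=1
Step 6: prey: 23+6-1=28; pred: 1+0-0=1
Step 7: prey: 28+8-1=35; pred: 1+0-0=1
Step 8: prey: 35+10-1=44; pred: 1+0-0=1
Step 9: prey: 44+13-2=55; pred: 1+0-0=1
Step 10: prey: 55+16-2=69; pred: 1+0-0=1
Max prey = 69 at step 10

Answer: 69 10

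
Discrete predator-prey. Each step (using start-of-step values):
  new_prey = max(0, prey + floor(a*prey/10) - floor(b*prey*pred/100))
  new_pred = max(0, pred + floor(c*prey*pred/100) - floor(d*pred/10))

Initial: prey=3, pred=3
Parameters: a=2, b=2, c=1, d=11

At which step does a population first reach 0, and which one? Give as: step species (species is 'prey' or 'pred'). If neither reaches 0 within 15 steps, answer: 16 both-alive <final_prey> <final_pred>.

Step 1: prey: 3+0-0=3; pred: 3+0-3=0
First extinction: pred at step 1

Answer: 1 pred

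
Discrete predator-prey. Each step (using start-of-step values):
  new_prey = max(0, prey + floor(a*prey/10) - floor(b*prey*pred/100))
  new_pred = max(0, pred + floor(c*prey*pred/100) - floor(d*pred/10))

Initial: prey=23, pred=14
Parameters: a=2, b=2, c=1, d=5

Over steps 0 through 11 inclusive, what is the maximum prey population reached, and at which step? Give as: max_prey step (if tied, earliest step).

Step 1: prey: 23+4-6=21; pred: 14+3-7=10
Step 2: prey: 21+4-4=21; pred: 10+2-5=7
Step 3: prey: 21+4-2=23; pred: 7+1-3=5
Step 4: prey: 23+4-2=25; pred: 5+1-2=4
Step 5: prey: 25+5-2=28; pred: 4+1-2=3
Step 6: prey: 28+5-1=32; pred: 3+0-1=2
Step 7: prey: 32+6-1=37; pred: 2+0-1=1
Step 8: prey: 37+7-0=44; pred: 1+0-0=1
Step 9: prey: 44+8-0=52; pred: 1+0-0=1
Step 10: prey: 52+10-1=61; pred: 1+0-0=1
Step 11: prey: 61+12-1=72; pred: 1+0-0=1
Max prey = 72 at step 11

Answer: 72 11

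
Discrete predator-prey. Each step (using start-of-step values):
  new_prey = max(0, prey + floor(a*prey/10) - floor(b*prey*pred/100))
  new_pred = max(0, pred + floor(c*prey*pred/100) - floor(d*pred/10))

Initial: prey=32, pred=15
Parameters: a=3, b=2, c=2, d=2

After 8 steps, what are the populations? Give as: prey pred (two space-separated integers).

Step 1: prey: 32+9-9=32; pred: 15+9-3=21
Step 2: prey: 32+9-13=28; pred: 21+13-4=30
Step 3: prey: 28+8-16=20; pred: 30+16-6=40
Step 4: prey: 20+6-16=10; pred: 40+16-8=48
Step 5: prey: 10+3-9=4; pred: 48+9-9=48
Step 6: prey: 4+1-3=2; pred: 48+3-9=42
Step 7: prey: 2+0-1=1; pred: 42+1-8=35
Step 8: prey: 1+0-0=1; pred: 35+0-7=28

Answer: 1 28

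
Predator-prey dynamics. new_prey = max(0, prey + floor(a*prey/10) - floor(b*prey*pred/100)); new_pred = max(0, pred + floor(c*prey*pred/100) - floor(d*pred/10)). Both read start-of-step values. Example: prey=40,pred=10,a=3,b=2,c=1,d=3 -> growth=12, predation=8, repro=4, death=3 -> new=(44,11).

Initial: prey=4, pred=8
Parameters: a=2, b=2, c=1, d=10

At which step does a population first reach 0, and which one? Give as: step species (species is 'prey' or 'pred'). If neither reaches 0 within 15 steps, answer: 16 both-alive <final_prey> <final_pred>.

Step 1: prey: 4+0-0=4; pred: 8+0-8=0
First extinction: pred at step 1

Answer: 1 pred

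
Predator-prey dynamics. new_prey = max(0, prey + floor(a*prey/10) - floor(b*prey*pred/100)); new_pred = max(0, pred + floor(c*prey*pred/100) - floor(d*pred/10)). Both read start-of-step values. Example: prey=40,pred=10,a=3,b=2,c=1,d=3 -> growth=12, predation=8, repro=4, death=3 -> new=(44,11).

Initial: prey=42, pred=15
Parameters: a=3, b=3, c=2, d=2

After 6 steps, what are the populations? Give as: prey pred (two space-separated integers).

Answer: 0 26

Derivation:
Step 1: prey: 42+12-18=36; pred: 15+12-3=24
Step 2: prey: 36+10-25=21; pred: 24+17-4=37
Step 3: prey: 21+6-23=4; pred: 37+15-7=45
Step 4: prey: 4+1-5=0; pred: 45+3-9=39
Step 5: prey: 0+0-0=0; pred: 39+0-7=32
Step 6: prey: 0+0-0=0; pred: 32+0-6=26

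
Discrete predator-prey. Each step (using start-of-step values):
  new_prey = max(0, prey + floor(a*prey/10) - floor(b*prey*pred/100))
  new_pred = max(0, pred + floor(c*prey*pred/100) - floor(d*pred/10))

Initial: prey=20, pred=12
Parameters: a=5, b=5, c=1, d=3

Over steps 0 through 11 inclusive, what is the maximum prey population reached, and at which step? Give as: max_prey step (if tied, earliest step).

Step 1: prey: 20+10-12=18; pred: 12+2-3=11
Step 2: prey: 18+9-9=18; pred: 11+1-3=9
Step 3: prey: 18+9-8=19; pred: 9+1-2=8
Step 4: prey: 19+9-7=21; pred: 8+1-2=7
Step 5: prey: 21+10-7=24; pred: 7+1-2=6
Step 6: prey: 24+12-7=29; pred: 6+1-1=6
Step 7: prey: 29+14-8=35; pred: 6+1-1=6
Step 8: prey: 35+17-10=42; pred: 6+2-1=7
Step 9: prey: 42+21-14=49; pred: 7+2-2=7
Step 10: prey: 49+24-17=56; pred: 7+3-2=8
Step 11: prey: 56+28-22=62; pred: 8+4-2=10
Max prey = 62 at step 11

Answer: 62 11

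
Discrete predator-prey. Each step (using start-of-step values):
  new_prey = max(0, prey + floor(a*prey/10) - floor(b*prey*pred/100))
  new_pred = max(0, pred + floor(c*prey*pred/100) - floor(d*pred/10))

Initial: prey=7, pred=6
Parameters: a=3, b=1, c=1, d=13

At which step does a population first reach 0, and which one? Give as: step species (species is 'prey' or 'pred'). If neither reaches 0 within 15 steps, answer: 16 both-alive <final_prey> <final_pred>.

Answer: 1 pred

Derivation:
Step 1: prey: 7+2-0=9; pred: 6+0-7=0
First extinction: pred at step 1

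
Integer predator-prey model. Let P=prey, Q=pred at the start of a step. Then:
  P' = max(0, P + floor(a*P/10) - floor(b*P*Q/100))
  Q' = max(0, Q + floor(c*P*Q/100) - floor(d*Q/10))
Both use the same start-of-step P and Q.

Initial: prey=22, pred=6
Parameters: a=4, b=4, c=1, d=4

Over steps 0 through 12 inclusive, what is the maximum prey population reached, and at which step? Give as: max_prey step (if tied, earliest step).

Step 1: prey: 22+8-5=25; pred: 6+1-2=5
Step 2: prey: 25+10-5=30; pred: 5+1-2=4
Step 3: prey: 30+12-4=38; pred: 4+1-1=4
Step 4: prey: 38+15-6=47; pred: 4+1-1=4
Step 5: prey: 47+18-7=58; pred: 4+1-1=4
Step 6: prey: 58+23-9=72; pred: 4+2-1=5
Step 7: prey: 72+28-14=86; pred: 5+3-2=6
Step 8: prey: 86+34-20=100; pred: 6+5-2=9
Step 9: prey: 100+40-36=104; pred: 9+9-3=15
Step 10: prey: 104+41-62=83; pred: 15+15-6=24
Step 11: prey: 83+33-79=37; pred: 24+19-9=34
Step 12: prey: 37+14-50=1; pred: 34+12-13=33
Max prey = 104 at step 9

Answer: 104 9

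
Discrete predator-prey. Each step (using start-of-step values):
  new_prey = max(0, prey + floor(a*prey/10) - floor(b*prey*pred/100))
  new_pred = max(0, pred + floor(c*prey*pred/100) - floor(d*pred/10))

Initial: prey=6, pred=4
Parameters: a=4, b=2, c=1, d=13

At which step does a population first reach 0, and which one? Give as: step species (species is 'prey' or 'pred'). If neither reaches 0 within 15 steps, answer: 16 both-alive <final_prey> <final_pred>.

Answer: 1 pred

Derivation:
Step 1: prey: 6+2-0=8; pred: 4+0-5=0
First extinction: pred at step 1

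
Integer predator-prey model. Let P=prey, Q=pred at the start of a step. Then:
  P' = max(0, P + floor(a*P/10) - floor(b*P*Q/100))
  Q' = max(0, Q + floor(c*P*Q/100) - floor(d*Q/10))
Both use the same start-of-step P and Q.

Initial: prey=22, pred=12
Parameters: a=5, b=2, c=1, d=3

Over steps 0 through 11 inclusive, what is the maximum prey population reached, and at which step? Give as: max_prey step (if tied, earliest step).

Answer: 89 7

Derivation:
Step 1: prey: 22+11-5=28; pred: 12+2-3=11
Step 2: prey: 28+14-6=36; pred: 11+3-3=11
Step 3: prey: 36+18-7=47; pred: 11+3-3=11
Step 4: prey: 47+23-10=60; pred: 11+5-3=13
Step 5: prey: 60+30-15=75; pred: 13+7-3=17
Step 6: prey: 75+37-25=87; pred: 17+12-5=24
Step 7: prey: 87+43-41=89; pred: 24+20-7=37
Step 8: prey: 89+44-65=68; pred: 37+32-11=58
Step 9: prey: 68+34-78=24; pred: 58+39-17=80
Step 10: prey: 24+12-38=0; pred: 80+19-24=75
Step 11: prey: 0+0-0=0; pred: 75+0-22=53
Max prey = 89 at step 7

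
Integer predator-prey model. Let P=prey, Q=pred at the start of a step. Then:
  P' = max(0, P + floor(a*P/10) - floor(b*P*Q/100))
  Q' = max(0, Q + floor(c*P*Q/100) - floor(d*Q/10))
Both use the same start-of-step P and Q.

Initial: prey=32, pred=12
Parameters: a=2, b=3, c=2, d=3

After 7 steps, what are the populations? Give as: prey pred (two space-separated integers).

Answer: 2 10

Derivation:
Step 1: prey: 32+6-11=27; pred: 12+7-3=16
Step 2: prey: 27+5-12=20; pred: 16+8-4=20
Step 3: prey: 20+4-12=12; pred: 20+8-6=22
Step 4: prey: 12+2-7=7; pred: 22+5-6=21
Step 5: prey: 7+1-4=4; pred: 21+2-6=17
Step 6: prey: 4+0-2=2; pred: 17+1-5=13
Step 7: prey: 2+0-0=2; pred: 13+0-3=10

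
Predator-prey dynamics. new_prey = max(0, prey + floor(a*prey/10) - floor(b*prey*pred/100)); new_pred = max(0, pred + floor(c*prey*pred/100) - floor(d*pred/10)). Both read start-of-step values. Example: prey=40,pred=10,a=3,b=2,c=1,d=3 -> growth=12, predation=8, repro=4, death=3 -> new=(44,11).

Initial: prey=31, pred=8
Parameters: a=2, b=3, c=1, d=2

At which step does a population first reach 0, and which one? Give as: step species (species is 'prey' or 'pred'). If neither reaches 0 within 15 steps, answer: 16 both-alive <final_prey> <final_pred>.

Step 1: prey: 31+6-7=30; pred: 8+2-1=9
Step 2: prey: 30+6-8=28; pred: 9+2-1=10
Step 3: prey: 28+5-8=25; pred: 10+2-2=10
Step 4: prey: 25+5-7=23; pred: 10+2-2=10
Step 5: prey: 23+4-6=21; pred: 10+2-2=10
Step 6: prey: 21+4-6=19; pred: 10+2-2=10
Step 7: prey: 19+3-5=17; pred: 10+1-2=9
Step 8: prey: 17+3-4=16; pred: 9+1-1=9
Step 9: prey: 16+3-4=15; pred: 9+1-1=9
Step 10: prey: 15+3-4=14; pred: 9+1-1=9
Step 11: prey: 14+2-3=13; pred: 9+1-1=9
Step 12: prey: 13+2-3=12; pred: 9+1-1=9
Step 13: prey: 12+2-3=11; pred: 9+1-1=9
Step 14: prey: 11+2-2=11; pred: 9+0-1=8
Step 15: prey: 11+2-2=11; pred: 8+0-1=7
No extinction within 15 steps

Answer: 16 both-alive 11 7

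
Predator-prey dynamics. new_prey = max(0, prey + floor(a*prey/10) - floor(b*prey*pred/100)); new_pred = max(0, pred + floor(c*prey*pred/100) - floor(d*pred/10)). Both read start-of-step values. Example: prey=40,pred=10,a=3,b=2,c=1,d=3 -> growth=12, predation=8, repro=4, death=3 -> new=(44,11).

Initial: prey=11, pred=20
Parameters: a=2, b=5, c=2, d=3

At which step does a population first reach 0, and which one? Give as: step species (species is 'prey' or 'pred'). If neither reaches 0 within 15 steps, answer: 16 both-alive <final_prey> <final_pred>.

Step 1: prey: 11+2-11=2; pred: 20+4-6=18
Step 2: prey: 2+0-1=1; pred: 18+0-5=13
Step 3: prey: 1+0-0=1; pred: 13+0-3=10
Step 4: prey: 1+0-0=1; pred: 10+0-3=7
Step 5: prey: 1+0-0=1; pred: 7+0-2=5
Step 6: prey: 1+0-0=1; pred: 5+0-1=4
Step 7: prey: 1+0-0=1; pred: 4+0-1=3
Step 8: prey: 1+0-0=1; pred: 3+0-0=3
Steps 9-15: state stable at prey=1, pred=3 (no change)
No extinction within 15 steps

Answer: 16 both-alive 1 3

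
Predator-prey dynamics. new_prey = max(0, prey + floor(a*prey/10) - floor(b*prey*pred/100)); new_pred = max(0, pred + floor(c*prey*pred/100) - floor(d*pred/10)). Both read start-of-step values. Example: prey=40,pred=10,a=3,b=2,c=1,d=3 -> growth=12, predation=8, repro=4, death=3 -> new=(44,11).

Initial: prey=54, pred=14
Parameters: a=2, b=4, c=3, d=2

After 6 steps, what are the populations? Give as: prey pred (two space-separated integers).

Step 1: prey: 54+10-30=34; pred: 14+22-2=34
Step 2: prey: 34+6-46=0; pred: 34+34-6=62
Step 3: prey: 0+0-0=0; pred: 62+0-12=50
Step 4: prey: 0+0-0=0; pred: 50+0-10=40
Step 5: prey: 0+0-0=0; pred: 40+0-8=32
Step 6: prey: 0+0-0=0; pred: 32+0-6=26

Answer: 0 26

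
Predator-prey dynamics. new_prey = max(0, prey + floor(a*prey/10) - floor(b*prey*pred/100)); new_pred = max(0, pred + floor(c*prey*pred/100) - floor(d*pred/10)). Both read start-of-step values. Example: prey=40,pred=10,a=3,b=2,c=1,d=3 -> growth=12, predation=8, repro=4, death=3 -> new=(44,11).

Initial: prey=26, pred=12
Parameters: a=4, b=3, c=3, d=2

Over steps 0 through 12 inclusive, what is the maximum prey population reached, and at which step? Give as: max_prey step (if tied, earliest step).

Answer: 27 1

Derivation:
Step 1: prey: 26+10-9=27; pred: 12+9-2=19
Step 2: prey: 27+10-15=22; pred: 19+15-3=31
Step 3: prey: 22+8-20=10; pred: 31+20-6=45
Step 4: prey: 10+4-13=1; pred: 45+13-9=49
Step 5: prey: 1+0-1=0; pred: 49+1-9=41
Step 6: prey: 0+0-0=0; pred: 41+0-8=33
Step 7: prey: 0+0-0=0; pred: 33+0-6=27
Step 8: prey: 0+0-0=0; pred: 27+0-5=22
Step 9: prey: 0+0-0=0; pred: 22+0-4=18
Step 10: prey: 0+0-0=0; pred: 18+0-3=15
Step 11: prey: 0+0-0=0; pred: 15+0-3=12
Step 12: prey: 0+0-0=0; pred: 12+0-2=10
Max prey = 27 at step 1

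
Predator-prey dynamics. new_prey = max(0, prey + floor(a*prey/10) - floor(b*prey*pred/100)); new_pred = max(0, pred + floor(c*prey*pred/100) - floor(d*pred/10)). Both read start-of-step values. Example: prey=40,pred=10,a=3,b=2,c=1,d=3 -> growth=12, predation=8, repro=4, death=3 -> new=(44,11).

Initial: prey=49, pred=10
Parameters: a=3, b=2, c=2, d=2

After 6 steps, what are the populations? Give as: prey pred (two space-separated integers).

Step 1: prey: 49+14-9=54; pred: 10+9-2=17
Step 2: prey: 54+16-18=52; pred: 17+18-3=32
Step 3: prey: 52+15-33=34; pred: 32+33-6=59
Step 4: prey: 34+10-40=4; pred: 59+40-11=88
Step 5: prey: 4+1-7=0; pred: 88+7-17=78
Step 6: prey: 0+0-0=0; pred: 78+0-15=63

Answer: 0 63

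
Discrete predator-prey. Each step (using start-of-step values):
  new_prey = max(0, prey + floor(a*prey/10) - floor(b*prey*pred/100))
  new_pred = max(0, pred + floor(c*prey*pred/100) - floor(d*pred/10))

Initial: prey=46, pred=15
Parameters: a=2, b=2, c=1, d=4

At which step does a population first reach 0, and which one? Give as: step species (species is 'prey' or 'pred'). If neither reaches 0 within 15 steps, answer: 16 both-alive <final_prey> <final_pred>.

Step 1: prey: 46+9-13=42; pred: 15+6-6=15
Step 2: prey: 42+8-12=38; pred: 15+6-6=15
Step 3: prey: 38+7-11=34; pred: 15+5-6=14
Step 4: prey: 34+6-9=31; pred: 14+4-5=13
Step 5: prey: 31+6-8=29; pred: 13+4-5=12
Step 6: prey: 29+5-6=28; pred: 12+3-4=11
Step 7: prey: 28+5-6=27; pred: 11+3-4=10
Step 8: prey: 27+5-5=27; pred: 10+2-4=8
Step 9: prey: 27+5-4=28; pred: 8+2-3=7
Step 10: prey: 28+5-3=30; pred: 7+1-2=6
Step 11: prey: 30+6-3=33; pred: 6+1-2=5
Step 12: prey: 33+6-3=36; pred: 5+1-2=4
Step 13: prey: 36+7-2=41; pred: 4+1-1=4
Step 14: prey: 41+8-3=46; pred: 4+1-1=4
Step 15: prey: 46+9-3=52; pred: 4+1-1=4
No extinction within 15 steps

Answer: 16 both-alive 52 4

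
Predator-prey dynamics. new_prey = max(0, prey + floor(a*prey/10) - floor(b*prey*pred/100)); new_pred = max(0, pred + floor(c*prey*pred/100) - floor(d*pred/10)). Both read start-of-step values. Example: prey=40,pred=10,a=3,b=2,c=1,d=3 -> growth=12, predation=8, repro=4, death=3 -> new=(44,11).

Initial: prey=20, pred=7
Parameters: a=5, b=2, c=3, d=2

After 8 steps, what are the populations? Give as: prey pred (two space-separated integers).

Step 1: prey: 20+10-2=28; pred: 7+4-1=10
Step 2: prey: 28+14-5=37; pred: 10+8-2=16
Step 3: prey: 37+18-11=44; pred: 16+17-3=30
Step 4: prey: 44+22-26=40; pred: 30+39-6=63
Step 5: prey: 40+20-50=10; pred: 63+75-12=126
Step 6: prey: 10+5-25=0; pred: 126+37-25=138
Step 7: prey: 0+0-0=0; pred: 138+0-27=111
Step 8: prey: 0+0-0=0; pred: 111+0-22=89

Answer: 0 89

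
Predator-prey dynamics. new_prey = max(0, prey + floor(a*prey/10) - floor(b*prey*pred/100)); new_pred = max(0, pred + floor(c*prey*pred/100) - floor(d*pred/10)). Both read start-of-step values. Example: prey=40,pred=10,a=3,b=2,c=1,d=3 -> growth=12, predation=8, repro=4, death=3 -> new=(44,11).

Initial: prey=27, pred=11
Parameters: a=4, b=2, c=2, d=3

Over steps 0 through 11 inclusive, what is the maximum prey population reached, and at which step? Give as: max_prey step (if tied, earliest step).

Step 1: prey: 27+10-5=32; pred: 11+5-3=13
Step 2: prey: 32+12-8=36; pred: 13+8-3=18
Step 3: prey: 36+14-12=38; pred: 18+12-5=25
Step 4: prey: 38+15-19=34; pred: 25+19-7=37
Step 5: prey: 34+13-25=22; pred: 37+25-11=51
Step 6: prey: 22+8-22=8; pred: 51+22-15=58
Step 7: prey: 8+3-9=2; pred: 58+9-17=50
Step 8: prey: 2+0-2=0; pred: 50+2-15=37
Step 9: prey: 0+0-0=0; pred: 37+0-11=26
Step 10: prey: 0+0-0=0; pred: 26+0-7=19
Step 11: prey: 0+0-0=0; pred: 19+0-5=14
Max prey = 38 at step 3

Answer: 38 3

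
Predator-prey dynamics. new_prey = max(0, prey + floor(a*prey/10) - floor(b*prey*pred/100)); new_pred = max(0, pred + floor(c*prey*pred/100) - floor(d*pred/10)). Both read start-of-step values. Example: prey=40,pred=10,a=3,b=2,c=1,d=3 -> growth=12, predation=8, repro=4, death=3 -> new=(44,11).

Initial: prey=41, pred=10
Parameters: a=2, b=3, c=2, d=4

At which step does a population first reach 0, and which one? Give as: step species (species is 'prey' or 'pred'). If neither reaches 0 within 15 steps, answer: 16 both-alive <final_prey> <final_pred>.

Answer: 16 both-alive 3 2

Derivation:
Step 1: prey: 41+8-12=37; pred: 10+8-4=14
Step 2: prey: 37+7-15=29; pred: 14+10-5=19
Step 3: prey: 29+5-16=18; pred: 19+11-7=23
Step 4: prey: 18+3-12=9; pred: 23+8-9=22
Step 5: prey: 9+1-5=5; pred: 22+3-8=17
Step 6: prey: 5+1-2=4; pred: 17+1-6=12
Step 7: prey: 4+0-1=3; pred: 12+0-4=8
Step 8: prey: 3+0-0=3; pred: 8+0-3=5
Step 9: prey: 3+0-0=3; pred: 5+0-2=3
Step 10: prey: 3+0-0=3; pred: 3+0-1=2
Step 11: prey: 3+0-0=3; pred: 2+0-0=2
Steps 12-15: state stable at prey=3, pred=2 (no change)
No extinction within 15 steps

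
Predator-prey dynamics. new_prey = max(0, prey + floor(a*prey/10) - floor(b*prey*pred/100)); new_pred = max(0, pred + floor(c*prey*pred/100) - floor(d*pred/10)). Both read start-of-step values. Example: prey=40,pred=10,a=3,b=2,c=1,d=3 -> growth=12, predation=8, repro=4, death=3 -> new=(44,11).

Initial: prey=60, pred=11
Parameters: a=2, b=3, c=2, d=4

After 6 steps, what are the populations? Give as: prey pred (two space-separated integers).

Step 1: prey: 60+12-19=53; pred: 11+13-4=20
Step 2: prey: 53+10-31=32; pred: 20+21-8=33
Step 3: prey: 32+6-31=7; pred: 33+21-13=41
Step 4: prey: 7+1-8=0; pred: 41+5-16=30
Step 5: prey: 0+0-0=0; pred: 30+0-12=18
Step 6: prey: 0+0-0=0; pred: 18+0-7=11

Answer: 0 11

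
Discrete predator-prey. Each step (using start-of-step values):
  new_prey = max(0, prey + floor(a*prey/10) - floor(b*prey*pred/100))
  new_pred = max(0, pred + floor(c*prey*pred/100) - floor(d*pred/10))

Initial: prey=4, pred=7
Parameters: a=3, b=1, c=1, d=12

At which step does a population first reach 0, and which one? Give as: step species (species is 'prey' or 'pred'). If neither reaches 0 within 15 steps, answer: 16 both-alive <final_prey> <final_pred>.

Answer: 1 pred

Derivation:
Step 1: prey: 4+1-0=5; pred: 7+0-8=0
First extinction: pred at step 1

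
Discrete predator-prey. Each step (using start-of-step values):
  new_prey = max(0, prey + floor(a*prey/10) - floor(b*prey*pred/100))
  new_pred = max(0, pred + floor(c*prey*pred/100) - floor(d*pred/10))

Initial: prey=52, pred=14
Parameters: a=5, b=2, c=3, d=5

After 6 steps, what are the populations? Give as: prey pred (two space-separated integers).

Answer: 0 31

Derivation:
Step 1: prey: 52+26-14=64; pred: 14+21-7=28
Step 2: prey: 64+32-35=61; pred: 28+53-14=67
Step 3: prey: 61+30-81=10; pred: 67+122-33=156
Step 4: prey: 10+5-31=0; pred: 156+46-78=124
Step 5: prey: 0+0-0=0; pred: 124+0-62=62
Step 6: prey: 0+0-0=0; pred: 62+0-31=31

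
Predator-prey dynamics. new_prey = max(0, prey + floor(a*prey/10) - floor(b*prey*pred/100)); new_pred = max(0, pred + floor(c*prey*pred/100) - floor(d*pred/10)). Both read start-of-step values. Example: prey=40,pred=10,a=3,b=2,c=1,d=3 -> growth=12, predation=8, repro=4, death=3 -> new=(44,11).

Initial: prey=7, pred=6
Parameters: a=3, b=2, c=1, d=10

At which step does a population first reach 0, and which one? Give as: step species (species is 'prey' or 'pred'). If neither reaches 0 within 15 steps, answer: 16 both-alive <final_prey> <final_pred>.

Answer: 1 pred

Derivation:
Step 1: prey: 7+2-0=9; pred: 6+0-6=0
First extinction: pred at step 1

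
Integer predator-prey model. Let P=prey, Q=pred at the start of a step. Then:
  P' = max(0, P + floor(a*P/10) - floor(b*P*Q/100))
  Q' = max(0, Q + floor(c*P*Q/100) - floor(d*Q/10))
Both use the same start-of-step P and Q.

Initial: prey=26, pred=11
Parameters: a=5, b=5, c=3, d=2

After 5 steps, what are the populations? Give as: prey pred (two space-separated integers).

Step 1: prey: 26+13-14=25; pred: 11+8-2=17
Step 2: prey: 25+12-21=16; pred: 17+12-3=26
Step 3: prey: 16+8-20=4; pred: 26+12-5=33
Step 4: prey: 4+2-6=0; pred: 33+3-6=30
Step 5: prey: 0+0-0=0; pred: 30+0-6=24

Answer: 0 24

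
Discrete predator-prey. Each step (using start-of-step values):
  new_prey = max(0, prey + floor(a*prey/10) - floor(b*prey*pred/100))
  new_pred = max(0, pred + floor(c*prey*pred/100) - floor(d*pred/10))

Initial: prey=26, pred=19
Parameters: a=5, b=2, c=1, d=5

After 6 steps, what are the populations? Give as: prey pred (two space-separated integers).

Step 1: prey: 26+13-9=30; pred: 19+4-9=14
Step 2: prey: 30+15-8=37; pred: 14+4-7=11
Step 3: prey: 37+18-8=47; pred: 11+4-5=10
Step 4: prey: 47+23-9=61; pred: 10+4-5=9
Step 5: prey: 61+30-10=81; pred: 9+5-4=10
Step 6: prey: 81+40-16=105; pred: 10+8-5=13

Answer: 105 13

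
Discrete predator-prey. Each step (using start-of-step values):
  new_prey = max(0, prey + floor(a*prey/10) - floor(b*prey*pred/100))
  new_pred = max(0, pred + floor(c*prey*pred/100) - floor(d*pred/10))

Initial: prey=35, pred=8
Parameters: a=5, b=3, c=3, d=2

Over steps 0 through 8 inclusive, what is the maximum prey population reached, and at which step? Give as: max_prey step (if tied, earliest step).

Answer: 47 2

Derivation:
Step 1: prey: 35+17-8=44; pred: 8+8-1=15
Step 2: prey: 44+22-19=47; pred: 15+19-3=31
Step 3: prey: 47+23-43=27; pred: 31+43-6=68
Step 4: prey: 27+13-55=0; pred: 68+55-13=110
Step 5: prey: 0+0-0=0; pred: 110+0-22=88
Step 6: prey: 0+0-0=0; pred: 88+0-17=71
Step 7: prey: 0+0-0=0; pred: 71+0-14=57
Step 8: prey: 0+0-0=0; pred: 57+0-11=46
Max prey = 47 at step 2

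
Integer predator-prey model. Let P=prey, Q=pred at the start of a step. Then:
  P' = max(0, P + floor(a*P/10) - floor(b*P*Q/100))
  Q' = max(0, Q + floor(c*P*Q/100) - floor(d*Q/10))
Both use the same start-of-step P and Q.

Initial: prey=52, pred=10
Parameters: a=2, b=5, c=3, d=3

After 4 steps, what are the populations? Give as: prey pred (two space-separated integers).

Step 1: prey: 52+10-26=36; pred: 10+15-3=22
Step 2: prey: 36+7-39=4; pred: 22+23-6=39
Step 3: prey: 4+0-7=0; pred: 39+4-11=32
Step 4: prey: 0+0-0=0; pred: 32+0-9=23

Answer: 0 23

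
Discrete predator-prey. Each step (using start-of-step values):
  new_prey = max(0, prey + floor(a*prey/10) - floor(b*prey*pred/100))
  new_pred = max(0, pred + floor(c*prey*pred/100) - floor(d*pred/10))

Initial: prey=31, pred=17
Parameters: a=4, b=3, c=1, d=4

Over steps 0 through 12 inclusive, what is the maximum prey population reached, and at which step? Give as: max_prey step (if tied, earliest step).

Step 1: prey: 31+12-15=28; pred: 17+5-6=16
Step 2: prey: 28+11-13=26; pred: 16+4-6=14
Step 3: prey: 26+10-10=26; pred: 14+3-5=12
Step 4: prey: 26+10-9=27; pred: 12+3-4=11
Step 5: prey: 27+10-8=29; pred: 11+2-4=9
Step 6: prey: 29+11-7=33; pred: 9+2-3=8
Step 7: prey: 33+13-7=39; pred: 8+2-3=7
Step 8: prey: 39+15-8=46; pred: 7+2-2=7
Step 9: prey: 46+18-9=55; pred: 7+3-2=8
Step 10: prey: 55+22-13=64; pred: 8+4-3=9
Step 11: prey: 64+25-17=72; pred: 9+5-3=11
Step 12: prey: 72+28-23=77; pred: 11+7-4=14
Max prey = 77 at step 12

Answer: 77 12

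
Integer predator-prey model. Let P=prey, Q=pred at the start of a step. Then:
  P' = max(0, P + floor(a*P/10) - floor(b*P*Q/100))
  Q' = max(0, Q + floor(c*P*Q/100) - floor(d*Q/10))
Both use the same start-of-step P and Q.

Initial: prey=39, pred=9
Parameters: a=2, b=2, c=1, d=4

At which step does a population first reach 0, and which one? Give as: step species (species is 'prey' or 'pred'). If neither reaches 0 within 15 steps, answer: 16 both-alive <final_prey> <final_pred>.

Answer: 16 both-alive 39 9

Derivation:
Step 1: prey: 39+7-7=39; pred: 9+3-3=9
Steps 2-15: state stable at prey=39, pred=9 (no change)
No extinction within 15 steps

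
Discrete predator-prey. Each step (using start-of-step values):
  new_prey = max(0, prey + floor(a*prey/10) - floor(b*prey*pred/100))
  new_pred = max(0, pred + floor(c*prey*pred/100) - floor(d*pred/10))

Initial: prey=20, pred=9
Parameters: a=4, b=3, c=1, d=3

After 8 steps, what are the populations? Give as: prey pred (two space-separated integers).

Step 1: prey: 20+8-5=23; pred: 9+1-2=8
Step 2: prey: 23+9-5=27; pred: 8+1-2=7
Step 3: prey: 27+10-5=32; pred: 7+1-2=6
Step 4: prey: 32+12-5=39; pred: 6+1-1=6
Step 5: prey: 39+15-7=47; pred: 6+2-1=7
Step 6: prey: 47+18-9=56; pred: 7+3-2=8
Step 7: prey: 56+22-13=65; pred: 8+4-2=10
Step 8: prey: 65+26-19=72; pred: 10+6-3=13

Answer: 72 13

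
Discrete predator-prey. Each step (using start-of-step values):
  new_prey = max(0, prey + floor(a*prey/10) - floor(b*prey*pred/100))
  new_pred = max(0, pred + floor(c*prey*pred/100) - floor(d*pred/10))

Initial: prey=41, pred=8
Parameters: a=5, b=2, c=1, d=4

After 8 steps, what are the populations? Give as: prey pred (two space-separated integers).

Step 1: prey: 41+20-6=55; pred: 8+3-3=8
Step 2: prey: 55+27-8=74; pred: 8+4-3=9
Step 3: prey: 74+37-13=98; pred: 9+6-3=12
Step 4: prey: 98+49-23=124; pred: 12+11-4=19
Step 5: prey: 124+62-47=139; pred: 19+23-7=35
Step 6: prey: 139+69-97=111; pred: 35+48-14=69
Step 7: prey: 111+55-153=13; pred: 69+76-27=118
Step 8: prey: 13+6-30=0; pred: 118+15-47=86

Answer: 0 86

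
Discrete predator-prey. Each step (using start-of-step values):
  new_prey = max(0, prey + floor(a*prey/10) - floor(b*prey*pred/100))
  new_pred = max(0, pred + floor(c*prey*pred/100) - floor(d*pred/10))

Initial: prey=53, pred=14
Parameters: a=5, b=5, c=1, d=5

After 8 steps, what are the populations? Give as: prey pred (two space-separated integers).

Step 1: prey: 53+26-37=42; pred: 14+7-7=14
Step 2: prey: 42+21-29=34; pred: 14+5-7=12
Step 3: prey: 34+17-20=31; pred: 12+4-6=10
Step 4: prey: 31+15-15=31; pred: 10+3-5=8
Step 5: prey: 31+15-12=34; pred: 8+2-4=6
Step 6: prey: 34+17-10=41; pred: 6+2-3=5
Step 7: prey: 41+20-10=51; pred: 5+2-2=5
Step 8: prey: 51+25-12=64; pred: 5+2-2=5

Answer: 64 5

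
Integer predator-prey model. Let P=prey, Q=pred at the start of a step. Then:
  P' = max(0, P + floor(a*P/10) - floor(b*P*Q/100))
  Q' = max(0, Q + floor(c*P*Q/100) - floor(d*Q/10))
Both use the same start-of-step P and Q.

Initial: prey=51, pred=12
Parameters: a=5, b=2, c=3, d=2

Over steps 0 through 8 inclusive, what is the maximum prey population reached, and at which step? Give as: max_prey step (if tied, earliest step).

Step 1: prey: 51+25-12=64; pred: 12+18-2=28
Step 2: prey: 64+32-35=61; pred: 28+53-5=76
Step 3: prey: 61+30-92=0; pred: 76+139-15=200
Step 4: prey: 0+0-0=0; pred: 200+0-40=160
Step 5: prey: 0+0-0=0; pred: 160+0-32=128
Step 6: prey: 0+0-0=0; pred: 128+0-25=103
Step 7: prey: 0+0-0=0; pred: 103+0-20=83
Step 8: prey: 0+0-0=0; pred: 83+0-16=67
Max prey = 64 at step 1

Answer: 64 1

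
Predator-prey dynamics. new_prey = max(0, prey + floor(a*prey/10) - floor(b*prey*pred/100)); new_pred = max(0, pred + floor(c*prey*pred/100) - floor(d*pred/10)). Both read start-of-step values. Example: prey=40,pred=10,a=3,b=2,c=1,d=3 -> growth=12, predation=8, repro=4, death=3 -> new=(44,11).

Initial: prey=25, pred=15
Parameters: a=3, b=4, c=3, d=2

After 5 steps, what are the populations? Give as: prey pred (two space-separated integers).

Answer: 0 20

Derivation:
Step 1: prey: 25+7-15=17; pred: 15+11-3=23
Step 2: prey: 17+5-15=7; pred: 23+11-4=30
Step 3: prey: 7+2-8=1; pred: 30+6-6=30
Step 4: prey: 1+0-1=0; pred: 30+0-6=24
Step 5: prey: 0+0-0=0; pred: 24+0-4=20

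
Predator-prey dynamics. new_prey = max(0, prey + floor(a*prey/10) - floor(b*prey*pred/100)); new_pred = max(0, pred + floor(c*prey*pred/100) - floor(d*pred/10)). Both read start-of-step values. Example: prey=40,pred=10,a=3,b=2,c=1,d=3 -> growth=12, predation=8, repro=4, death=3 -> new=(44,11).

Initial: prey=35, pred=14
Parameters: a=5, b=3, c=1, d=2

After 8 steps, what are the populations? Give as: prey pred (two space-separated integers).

Answer: 6 24

Derivation:
Step 1: prey: 35+17-14=38; pred: 14+4-2=16
Step 2: prey: 38+19-18=39; pred: 16+6-3=19
Step 3: prey: 39+19-22=36; pred: 19+7-3=23
Step 4: prey: 36+18-24=30; pred: 23+8-4=27
Step 5: prey: 30+15-24=21; pred: 27+8-5=30
Step 6: prey: 21+10-18=13; pred: 30+6-6=30
Step 7: prey: 13+6-11=8; pred: 30+3-6=27
Step 8: prey: 8+4-6=6; pred: 27+2-5=24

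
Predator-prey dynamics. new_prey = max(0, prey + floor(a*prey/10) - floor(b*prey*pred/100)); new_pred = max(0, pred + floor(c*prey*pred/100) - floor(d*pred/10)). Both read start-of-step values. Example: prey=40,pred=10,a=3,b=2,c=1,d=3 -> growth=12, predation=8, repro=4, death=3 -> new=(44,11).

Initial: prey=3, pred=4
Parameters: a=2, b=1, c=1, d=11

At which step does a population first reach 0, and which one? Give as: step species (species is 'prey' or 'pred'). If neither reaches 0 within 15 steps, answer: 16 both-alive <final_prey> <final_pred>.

Answer: 1 pred

Derivation:
Step 1: prey: 3+0-0=3; pred: 4+0-4=0
First extinction: pred at step 1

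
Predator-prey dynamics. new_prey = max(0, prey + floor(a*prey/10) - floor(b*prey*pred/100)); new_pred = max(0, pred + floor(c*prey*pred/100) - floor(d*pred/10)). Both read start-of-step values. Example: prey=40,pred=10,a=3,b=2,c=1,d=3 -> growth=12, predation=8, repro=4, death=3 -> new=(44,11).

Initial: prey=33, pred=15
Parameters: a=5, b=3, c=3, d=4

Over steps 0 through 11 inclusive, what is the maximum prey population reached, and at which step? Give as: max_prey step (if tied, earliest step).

Step 1: prey: 33+16-14=35; pred: 15+14-6=23
Step 2: prey: 35+17-24=28; pred: 23+24-9=38
Step 3: prey: 28+14-31=11; pred: 38+31-15=54
Step 4: prey: 11+5-17=0; pred: 54+17-21=50
Step 5: prey: 0+0-0=0; pred: 50+0-20=30
Step 6: prey: 0+0-0=0; pred: 30+0-12=18
Step 7: prey: 0+0-0=0; pred: 18+0-7=11
Step 8: prey: 0+0-0=0; pred: 11+0-4=7
Step 9: prey: 0+0-0=0; pred: 7+0-2=5
Step 10: prey: 0+0-0=0; pred: 5+0-2=3
Step 11: prey: 0+0-0=0; pred: 3+0-1=2
Max prey = 35 at step 1

Answer: 35 1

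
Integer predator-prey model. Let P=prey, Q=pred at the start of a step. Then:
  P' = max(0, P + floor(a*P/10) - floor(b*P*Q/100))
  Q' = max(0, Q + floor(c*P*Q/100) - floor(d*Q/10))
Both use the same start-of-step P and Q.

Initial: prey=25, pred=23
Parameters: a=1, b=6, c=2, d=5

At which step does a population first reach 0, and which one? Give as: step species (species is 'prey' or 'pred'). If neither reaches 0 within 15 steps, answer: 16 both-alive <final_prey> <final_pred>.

Answer: 1 prey

Derivation:
Step 1: prey: 25+2-34=0; pred: 23+11-11=23
First extinction: prey at step 1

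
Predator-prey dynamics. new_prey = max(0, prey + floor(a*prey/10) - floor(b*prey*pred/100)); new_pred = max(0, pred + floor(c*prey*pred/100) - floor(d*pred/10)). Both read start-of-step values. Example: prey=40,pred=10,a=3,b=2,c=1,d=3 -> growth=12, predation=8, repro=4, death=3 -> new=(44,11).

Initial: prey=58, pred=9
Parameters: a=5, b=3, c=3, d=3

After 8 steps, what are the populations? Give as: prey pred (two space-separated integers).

Step 1: prey: 58+29-15=72; pred: 9+15-2=22
Step 2: prey: 72+36-47=61; pred: 22+47-6=63
Step 3: prey: 61+30-115=0; pred: 63+115-18=160
Step 4: prey: 0+0-0=0; pred: 160+0-48=112
Step 5: prey: 0+0-0=0; pred: 112+0-33=79
Step 6: prey: 0+0-0=0; pred: 79+0-23=56
Step 7: prey: 0+0-0=0; pred: 56+0-16=40
Step 8: prey: 0+0-0=0; pred: 40+0-12=28

Answer: 0 28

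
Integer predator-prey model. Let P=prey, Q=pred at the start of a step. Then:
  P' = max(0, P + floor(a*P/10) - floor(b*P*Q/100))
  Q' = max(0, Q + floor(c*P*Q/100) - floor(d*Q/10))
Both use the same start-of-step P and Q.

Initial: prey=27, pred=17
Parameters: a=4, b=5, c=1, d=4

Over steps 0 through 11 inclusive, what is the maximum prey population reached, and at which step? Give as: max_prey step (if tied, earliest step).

Answer: 48 11

Derivation:
Step 1: prey: 27+10-22=15; pred: 17+4-6=15
Step 2: prey: 15+6-11=10; pred: 15+2-6=11
Step 3: prey: 10+4-5=9; pred: 11+1-4=8
Step 4: prey: 9+3-3=9; pred: 8+0-3=5
Step 5: prey: 9+3-2=10; pred: 5+0-2=3
Step 6: prey: 10+4-1=13; pred: 3+0-1=2
Step 7: prey: 13+5-1=17; pred: 2+0-0=2
Step 8: prey: 17+6-1=22; pred: 2+0-0=2
Step 9: prey: 22+8-2=28; pred: 2+0-0=2
Step 10: prey: 28+11-2=37; pred: 2+0-0=2
Step 11: prey: 37+14-3=48; pred: 2+0-0=2
Max prey = 48 at step 11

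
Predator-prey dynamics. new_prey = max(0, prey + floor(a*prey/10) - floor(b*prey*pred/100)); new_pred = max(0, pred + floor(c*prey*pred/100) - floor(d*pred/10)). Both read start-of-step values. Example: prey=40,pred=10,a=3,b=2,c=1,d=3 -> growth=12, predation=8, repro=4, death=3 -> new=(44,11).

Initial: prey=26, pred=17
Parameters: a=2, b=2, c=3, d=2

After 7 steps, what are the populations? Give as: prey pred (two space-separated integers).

Answer: 1 29

Derivation:
Step 1: prey: 26+5-8=23; pred: 17+13-3=27
Step 2: prey: 23+4-12=15; pred: 27+18-5=40
Step 3: prey: 15+3-12=6; pred: 40+18-8=50
Step 4: prey: 6+1-6=1; pred: 50+9-10=49
Step 5: prey: 1+0-0=1; pred: 49+1-9=41
Step 6: prey: 1+0-0=1; pred: 41+1-8=34
Step 7: prey: 1+0-0=1; pred: 34+1-6=29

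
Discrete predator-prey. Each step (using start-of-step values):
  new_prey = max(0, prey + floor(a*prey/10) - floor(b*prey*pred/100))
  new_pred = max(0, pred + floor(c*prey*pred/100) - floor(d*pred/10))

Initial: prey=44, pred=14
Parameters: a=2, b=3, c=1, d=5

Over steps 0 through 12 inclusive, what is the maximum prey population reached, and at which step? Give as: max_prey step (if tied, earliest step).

Step 1: prey: 44+8-18=34; pred: 14+6-7=13
Step 2: prey: 34+6-13=27; pred: 13+4-6=11
Step 3: prey: 27+5-8=24; pred: 11+2-5=8
Step 4: prey: 24+4-5=23; pred: 8+1-4=5
Step 5: prey: 23+4-3=24; pred: 5+1-2=4
Step 6: prey: 24+4-2=26; pred: 4+0-2=2
Step 7: prey: 26+5-1=30; pred: 2+0-1=1
Step 8: prey: 30+6-0=36; pred: 1+0-0=1
Step 9: prey: 36+7-1=42; pred: 1+0-0=1
Step 10: prey: 42+8-1=49; pred: 1+0-0=1
Step 11: prey: 49+9-1=57; pred: 1+0-0=1
Step 12: prey: 57+11-1=67; pred: 1+0-0=1
Max prey = 67 at step 12

Answer: 67 12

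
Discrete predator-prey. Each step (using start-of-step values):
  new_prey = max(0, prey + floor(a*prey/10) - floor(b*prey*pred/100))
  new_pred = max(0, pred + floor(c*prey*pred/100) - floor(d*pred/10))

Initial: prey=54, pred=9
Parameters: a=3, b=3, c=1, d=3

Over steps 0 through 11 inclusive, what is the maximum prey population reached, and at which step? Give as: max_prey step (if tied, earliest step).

Step 1: prey: 54+16-14=56; pred: 9+4-2=11
Step 2: prey: 56+16-18=54; pred: 11+6-3=14
Step 3: prey: 54+16-22=48; pred: 14+7-4=17
Step 4: prey: 48+14-24=38; pred: 17+8-5=20
Step 5: prey: 38+11-22=27; pred: 20+7-6=21
Step 6: prey: 27+8-17=18; pred: 21+5-6=20
Step 7: prey: 18+5-10=13; pred: 20+3-6=17
Step 8: prey: 13+3-6=10; pred: 17+2-5=14
Step 9: prey: 10+3-4=9; pred: 14+1-4=11
Step 10: prey: 9+2-2=9; pred: 11+0-3=8
Step 11: prey: 9+2-2=9; pred: 8+0-2=6
Max prey = 56 at step 1

Answer: 56 1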